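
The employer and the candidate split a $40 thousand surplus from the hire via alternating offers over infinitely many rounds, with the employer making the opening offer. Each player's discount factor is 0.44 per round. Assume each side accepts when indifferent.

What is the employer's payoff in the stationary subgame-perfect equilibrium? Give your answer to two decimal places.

Let x be the employer's share when the employer proposes and y be the candidate's share when the candidate proposes.
The candidate accepts iff offered ≥ 0.44·y, so x = 40 − 0.44y. Symmetrically y = 40 − 0.44x.
Substituting: x = 40 − 0.44(40 − 0.44x), giving x(1 − 0.44·0.44) = 40(1 − 0.44).
So x = 40 × 0.56 / 0.8064 ≈ 27.7778, and the candidate receives 40 − x ≈ 12.2222.

27.78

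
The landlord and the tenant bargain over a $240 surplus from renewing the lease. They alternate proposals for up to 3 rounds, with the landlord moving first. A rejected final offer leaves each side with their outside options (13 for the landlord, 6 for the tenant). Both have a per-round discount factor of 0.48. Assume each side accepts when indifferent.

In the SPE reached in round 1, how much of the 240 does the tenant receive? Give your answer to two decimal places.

Work backward from the last round.
Round 3 (the landlord proposes): the tenant gets 6 if talks fail, so the landlord offers 6 and keeps 234.
Round 2 (the tenant proposes): the landlord can get 234 next round, worth 0.48 × 234 = 112.32 now, so the tenant offers 112.32, keeping 127.68.
Round 1 (the landlord proposes): the tenant can get 127.68 next round, worth 0.48 × 127.68 = 61.2864 now, so the landlord offers 61.2864, keeping 178.7136.

61.29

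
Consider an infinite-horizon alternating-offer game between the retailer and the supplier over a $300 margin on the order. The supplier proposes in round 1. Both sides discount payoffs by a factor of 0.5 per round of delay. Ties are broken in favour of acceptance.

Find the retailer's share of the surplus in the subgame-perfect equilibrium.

100

In a stationary SPE each proposer offers the other exactly their discounted continuation value.
If the supplier keeps x when proposing and the retailer keeps y when proposing, then x = 300 − 0.5y and y = 300 − 0.5x.
Solving: x = 300(1 − 0.5) / (1 − 0.5·0.5) = 150 / 0.75 = 200.
The retailer gets 300 − 200 = 100.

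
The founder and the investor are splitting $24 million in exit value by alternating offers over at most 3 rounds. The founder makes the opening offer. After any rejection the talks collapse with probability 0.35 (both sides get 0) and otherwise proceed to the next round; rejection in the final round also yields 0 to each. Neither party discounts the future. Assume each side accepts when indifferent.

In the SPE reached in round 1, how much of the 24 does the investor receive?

Round 3 (the founder proposes): rejection yields 0 for the investor; the founder offers 0 and keeps 24.
Round 2 (the investor proposes): rejecting gives the founder an expected 0.65 × 24 = 15.6, so the investor offers 15.6, keeping 8.4.
Round 1 (the founder proposes): rejecting gives the investor an expected 0.65 × 8.4 = 5.46, so the founder offers 5.46, keeping 18.54.

5.46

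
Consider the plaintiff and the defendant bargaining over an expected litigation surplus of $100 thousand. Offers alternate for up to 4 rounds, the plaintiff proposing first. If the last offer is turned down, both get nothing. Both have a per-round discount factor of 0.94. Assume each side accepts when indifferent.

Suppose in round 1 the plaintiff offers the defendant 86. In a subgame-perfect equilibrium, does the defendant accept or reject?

Work out the defendant's continuation value if the offer is rejected.
Round 4 (the defendant proposes): the plaintiff will accept anything ≥ 0, so the defendant offers 0 and keeps 100.
Round 3 (the plaintiff proposes): the defendant can get 100 next round, worth 0.94 × 100 = 94 now, so the plaintiff offers 94, keeping 6.
Round 2 (the defendant proposes): the plaintiff can get 6 next round, worth 0.94 × 6 = 5.64 now; the defendant offers that and keeps 94.36.
So by rejecting in round 1, the defendant gets 94.36 next round, worth 0.94 × 94.36 = 88.6984 now.
Offer 86 < 88.6984, so the defendant rejects.

Reject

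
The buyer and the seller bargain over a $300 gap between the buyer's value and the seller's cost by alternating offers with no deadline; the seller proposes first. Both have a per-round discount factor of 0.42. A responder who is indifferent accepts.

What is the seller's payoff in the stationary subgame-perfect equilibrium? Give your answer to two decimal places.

211.27

When the seller proposes, the buyer accepts any offer worth at least 0.42 times what the buyer would get by proposing next round; and vice versa.
This gives x = 300 − 0.42y and y = 300 − 0.42x, where x and y are each side's share when it proposes.
Hence (1 − 0.42·0.42)x = 300(1 − 0.42), i.e. 0.8236·x = 174.
x ≈ 211.2676; the buyer's share is 300 − x ≈ 88.7324.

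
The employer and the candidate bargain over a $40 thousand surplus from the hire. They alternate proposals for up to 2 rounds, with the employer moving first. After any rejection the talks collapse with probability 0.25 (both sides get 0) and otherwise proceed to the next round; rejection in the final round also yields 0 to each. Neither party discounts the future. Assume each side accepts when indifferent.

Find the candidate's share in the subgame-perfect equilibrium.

By backward induction:
Round 2 (the candidate proposes): rejection yields 0 for the employer; the candidate offers 0 and keeps 40.
Round 1 (the employer proposes): rejecting gives the candidate an expected 0.75 × 40 = 30; the employer offers that and keeps 10.

30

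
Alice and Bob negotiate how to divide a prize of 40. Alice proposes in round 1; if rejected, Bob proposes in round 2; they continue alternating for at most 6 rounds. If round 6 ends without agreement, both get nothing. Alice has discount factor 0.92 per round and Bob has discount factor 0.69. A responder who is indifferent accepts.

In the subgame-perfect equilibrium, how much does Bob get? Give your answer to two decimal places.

14.73

Round 6 (Bob proposes): rejection yields 0 for Alice; Bob offers 0 and keeps 40.
Round 5 (Alice proposes): Bob can get 40 next round, worth 0.69 × 40 = 27.6 now, so Alice offers 27.6, keeping 12.4.
Round 4 (Bob proposes): Alice can get 12.4 next round, worth 0.92 × 12.4 = 11.408 now; Bob offers that and keeps 28.592.
Round 3 (Alice proposes): Bob can get 28.592 next round, worth 0.69 × 28.592 = 19.72848 now. Alice offers 19.72848 and keeps 40 − 19.72848 = 20.27152.
Round 2 (Bob proposes): Alice can get 20.27152 next round, worth 0.92 × 20.27152 = 18.6497984 now; Bob offers that and keeps 21.3502016.
Round 1 (Alice proposes): Bob can get 21.3502016 next round, worth 0.69 × 21.3502016 = 14.731639104 now. Alice offers 14.731639104 and keeps 40 − 14.731639104 = 25.268360896.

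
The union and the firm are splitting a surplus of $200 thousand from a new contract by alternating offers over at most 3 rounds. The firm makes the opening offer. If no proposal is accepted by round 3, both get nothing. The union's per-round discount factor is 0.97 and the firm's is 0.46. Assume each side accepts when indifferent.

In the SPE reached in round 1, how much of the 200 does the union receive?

By backward induction:
Round 3 (the firm proposes): rejection yields 0 for the union; the firm offers 0 and keeps 200.
Round 2 (the union proposes): the firm can get 200 next round, worth 0.46 × 200 = 92 now. The union offers 92 and keeps 200 − 92 = 108.
Round 1 (the firm proposes): the union can get 108 next round, worth 0.97 × 108 = 104.76 now; the firm offers that and keeps 95.24.

104.76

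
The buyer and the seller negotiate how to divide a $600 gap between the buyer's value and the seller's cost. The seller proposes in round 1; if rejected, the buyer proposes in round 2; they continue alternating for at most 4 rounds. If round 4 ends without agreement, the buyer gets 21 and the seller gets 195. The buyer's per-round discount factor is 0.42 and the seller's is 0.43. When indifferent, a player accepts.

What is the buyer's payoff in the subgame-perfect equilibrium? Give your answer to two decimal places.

Round 4 (the buyer proposes): the seller gets 195 if talks fail, so the buyer offers 195 and keeps 405.
Round 3 (the seller proposes): the buyer can get 405 next round, worth 0.42 × 405 = 170.1 now. The seller offers 170.1 and keeps 600 − 170.1 = 429.9.
Round 2 (the buyer proposes): the seller can get 429.9 next round, worth 0.43 × 429.9 = 184.857 now; the buyer offers that and keeps 415.143.
Round 1 (the seller proposes): the buyer can get 415.143 next round, worth 0.42 × 415.143 = 174.36006 now. The seller offers 174.36006 and keeps 600 − 174.36006 = 425.63994.

174.36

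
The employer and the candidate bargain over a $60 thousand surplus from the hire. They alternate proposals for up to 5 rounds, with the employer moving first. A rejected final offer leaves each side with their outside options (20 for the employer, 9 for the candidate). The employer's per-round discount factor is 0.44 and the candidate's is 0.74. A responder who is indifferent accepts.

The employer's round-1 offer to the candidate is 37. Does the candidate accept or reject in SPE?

Accept

Work out the candidate's continuation value if the offer is rejected.
Round 5 (the employer proposes): the candidate gets 9 if talks fail, so the employer offers 9 and keeps 51.
Round 4 (the candidate proposes): the employer can get 51 next round, worth 0.44 × 51 = 22.44 now. The candidate offers 22.44 and keeps 60 − 22.44 = 37.56.
Round 3 (the employer proposes): the candidate can get 37.56 next round, worth 0.74 × 37.56 = 27.7944 now; the employer offers that and keeps 32.2056.
Round 2 (the candidate proposes): the employer can get 32.2056 next round, worth 0.44 × 32.2056 = 14.170464 now. The candidate offers 14.170464 and keeps 60 − 14.170464 = 45.829536.
So by rejecting in round 1, the candidate gets 45.829536 next round, worth 0.74 × 45.829536 = 33.91385664 now.
Offer 37 ≥ 33.91385664, so the candidate accepts.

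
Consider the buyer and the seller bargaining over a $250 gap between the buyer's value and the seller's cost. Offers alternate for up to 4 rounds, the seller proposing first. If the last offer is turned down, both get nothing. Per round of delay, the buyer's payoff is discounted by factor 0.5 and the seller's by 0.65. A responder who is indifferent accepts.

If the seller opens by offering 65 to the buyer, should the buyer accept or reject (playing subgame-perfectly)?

Reject

Round 4 (the buyer proposes): rejection yields 0 for the seller; the buyer offers 0 and keeps 250.
Round 3 (the seller proposes): the buyer can get 250 next round, worth 0.5 × 250 = 125 now. The seller offers 125 and keeps 250 − 125 = 125.
Round 2 (the buyer proposes): the seller can get 125 next round, worth 0.65 × 125 = 81.25 now, so the buyer offers 81.25, keeping 168.75.
So by rejecting in round 1, the buyer gets 168.75 next round, worth 0.5 × 168.75 = 84.375 now.
Offer 65 < 84.375, so the buyer rejects.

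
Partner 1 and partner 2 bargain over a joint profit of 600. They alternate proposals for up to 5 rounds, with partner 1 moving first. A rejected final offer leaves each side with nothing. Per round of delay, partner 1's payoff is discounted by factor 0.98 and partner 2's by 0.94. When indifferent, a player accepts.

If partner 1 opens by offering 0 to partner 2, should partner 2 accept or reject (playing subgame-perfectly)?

Work out partner 2's continuation value if the offer is rejected.
Round 5 (partner 1 proposes): rejection yields 0 for partner 2; partner 1 offers 0 and keeps 600.
Round 4 (partner 2 proposes): partner 1 can get 600 next round, worth 0.98 × 600 = 588 now, so partner 2 offers 588, keeping 12.
Round 3 (partner 1 proposes): partner 2 can get 12 next round, worth 0.94 × 12 = 11.28 now, so partner 1 offers 11.28, keeping 588.72.
Round 2 (partner 2 proposes): partner 1 can get 588.72 next round, worth 0.98 × 588.72 = 576.9456 now. Partner 2 offers 576.9456 and keeps 600 − 576.9456 = 23.0544.
So by rejecting in round 1, partner 2 gets 23.0544 next round, worth 0.94 × 23.0544 = 21.671136 now.
Offer 0 < 21.671136, so partner 2 rejects.

Reject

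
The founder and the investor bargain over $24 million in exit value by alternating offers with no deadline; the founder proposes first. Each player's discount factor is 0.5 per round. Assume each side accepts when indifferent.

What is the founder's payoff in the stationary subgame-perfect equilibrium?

Let x be the founder's share when the founder proposes and y be the investor's share when the investor proposes.
The investor accepts iff offered ≥ 0.5·y, so x = 24 − 0.5y. Symmetrically y = 24 − 0.5x.
Substituting: x = 24 − 0.5(24 − 0.5x), giving x(1 − 0.5·0.5) = 24(1 − 0.5).
So x = 24 × 0.5 / 0.75 = 16, and the investor receives 24 − x = 8.

16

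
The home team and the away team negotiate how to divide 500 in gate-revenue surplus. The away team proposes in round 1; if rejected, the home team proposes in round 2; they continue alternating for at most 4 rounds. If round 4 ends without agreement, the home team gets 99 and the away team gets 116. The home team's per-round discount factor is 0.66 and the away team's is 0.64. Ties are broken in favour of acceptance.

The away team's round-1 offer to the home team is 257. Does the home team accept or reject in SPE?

Accept

Work out the home team's continuation value if the offer is rejected.
Round 4 (the home team proposes): the away team gets 116 if talks fail, so the home team offers 116 and keeps 384.
Round 3 (the away team proposes): the home team can get 384 next round, worth 0.66 × 384 = 253.44 now; the away team offers that and keeps 246.56.
Round 2 (the home team proposes): the away team can get 246.56 next round, worth 0.64 × 246.56 = 157.7984 now, so the home team offers 157.7984, keeping 342.2016.
So by rejecting in round 1, the home team gets 342.2016 next round, worth 0.66 × 342.2016 = 225.853056 now.
Offer 257 ≥ 225.853056, so the home team accepts.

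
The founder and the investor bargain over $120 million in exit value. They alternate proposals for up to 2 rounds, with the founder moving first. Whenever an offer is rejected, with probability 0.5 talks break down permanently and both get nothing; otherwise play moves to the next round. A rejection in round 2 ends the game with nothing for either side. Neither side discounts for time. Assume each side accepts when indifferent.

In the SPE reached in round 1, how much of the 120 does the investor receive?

Round 2 (the investor proposes): rejection yields 0 for the founder; the investor offers 0 and keeps 120.
Round 1 (the founder proposes): rejecting gives the investor an expected 0.5 × 120 = 60, so the founder offers 60, keeping 60.

60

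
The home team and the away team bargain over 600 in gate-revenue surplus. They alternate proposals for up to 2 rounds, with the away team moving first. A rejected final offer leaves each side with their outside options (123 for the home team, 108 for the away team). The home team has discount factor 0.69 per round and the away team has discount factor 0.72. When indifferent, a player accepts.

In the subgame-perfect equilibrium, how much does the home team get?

Round 2 (the home team proposes): the away team gets 108 if talks fail, so the home team offers 108 and keeps 492.
Round 1 (the away team proposes): the home team can get 492 next round, worth 0.69 × 492 = 339.48 now. The away team offers 339.48 and keeps 600 − 339.48 = 260.52.

339.48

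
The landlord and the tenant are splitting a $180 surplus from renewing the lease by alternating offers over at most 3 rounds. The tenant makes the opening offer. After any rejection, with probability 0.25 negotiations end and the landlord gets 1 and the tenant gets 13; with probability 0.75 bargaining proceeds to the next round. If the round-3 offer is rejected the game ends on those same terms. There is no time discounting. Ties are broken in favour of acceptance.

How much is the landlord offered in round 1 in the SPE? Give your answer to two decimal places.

Round 3 (the tenant proposes): the landlord gets 1 if talks fail, so the tenant offers 1 and keeps 179.
Round 2 (the landlord proposes): rejecting gives the tenant an expected 0.75 × 179 + 0.25 × 13 = 137.5; the landlord offers that and keeps 42.5.
Round 1 (the tenant proposes): rejecting gives the landlord an expected 0.75 × 42.5 + 0.25 × 1 = 32.125; the tenant offers that and keeps 147.875.

32.13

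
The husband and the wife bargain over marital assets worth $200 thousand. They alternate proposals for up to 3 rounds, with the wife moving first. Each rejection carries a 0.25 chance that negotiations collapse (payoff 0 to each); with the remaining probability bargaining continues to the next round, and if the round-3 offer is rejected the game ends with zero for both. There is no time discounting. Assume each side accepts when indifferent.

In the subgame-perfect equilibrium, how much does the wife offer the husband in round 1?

37.5

Round 3 (the wife proposes): rejection yields 0 for the husband; the wife offers 0 and keeps 200.
Round 2 (the husband proposes): rejecting gives the wife an expected 0.75 × 200 = 150, so the husband offers 150, keeping 50.
Round 1 (the wife proposes): rejecting gives the husband an expected 0.75 × 50 = 37.5; the wife offers that and keeps 162.5.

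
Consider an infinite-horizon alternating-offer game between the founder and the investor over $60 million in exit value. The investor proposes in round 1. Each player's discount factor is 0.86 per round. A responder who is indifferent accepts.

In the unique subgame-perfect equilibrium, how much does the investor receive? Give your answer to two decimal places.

In a stationary SPE each proposer offers the other exactly their discounted continuation value.
If the investor keeps x when proposing and the founder keeps y when proposing, then x = 60 − 0.86y and y = 60 − 0.86x.
Solving: x = 60(1 − 0.86) / (1 − 0.86·0.86) = 8.4 / 0.2604 ≈ 32.2581.
The founder gets 60 − 32.2581 ≈ 27.7419.

32.26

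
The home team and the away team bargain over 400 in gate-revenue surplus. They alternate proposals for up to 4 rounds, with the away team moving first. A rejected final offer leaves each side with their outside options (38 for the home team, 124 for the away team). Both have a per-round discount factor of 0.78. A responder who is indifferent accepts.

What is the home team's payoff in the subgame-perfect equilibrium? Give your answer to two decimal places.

Round 4 (the home team proposes): the away team gets 124 if talks fail, so the home team offers 124 and keeps 276.
Round 3 (the away team proposes): the home team can get 276 next round, worth 0.78 × 276 = 215.28 now; the away team offers that and keeps 184.72.
Round 2 (the home team proposes): the away team can get 184.72 next round, worth 0.78 × 184.72 = 144.0816 now, so the home team offers 144.0816, keeping 255.9184.
Round 1 (the away team proposes): the home team can get 255.9184 next round, worth 0.78 × 255.9184 = 199.616352 now. The away team offers 199.616352 and keeps 400 − 199.616352 = 200.383648.

199.62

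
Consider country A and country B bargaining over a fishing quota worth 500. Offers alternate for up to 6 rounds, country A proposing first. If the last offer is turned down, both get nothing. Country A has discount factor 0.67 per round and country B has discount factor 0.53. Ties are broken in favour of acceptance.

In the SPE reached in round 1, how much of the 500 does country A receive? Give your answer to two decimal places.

Round 6 (country B proposes): rejection yields 0 for country A; country B offers 0 and keeps 500.
Round 5 (country A proposes): country B can get 500 next round, worth 0.53 × 500 = 265 now; country A offers that and keeps 235.
Round 4 (country B proposes): country A can get 235 next round, worth 0.67 × 235 = 157.45 now; country B offers that and keeps 342.55.
Round 3 (country A proposes): country B can get 342.55 next round, worth 0.53 × 342.55 = 181.5515 now; country A offers that and keeps 318.4485.
Round 2 (country B proposes): country A can get 318.4485 next round, worth 0.67 × 318.4485 = 213.360495 now; country B offers that and keeps 286.639505.
Round 1 (country A proposes): country B can get 286.639505 next round, worth 0.53 × 286.639505 = 151.91893765 now; country A offers that and keeps 348.08106235.

348.08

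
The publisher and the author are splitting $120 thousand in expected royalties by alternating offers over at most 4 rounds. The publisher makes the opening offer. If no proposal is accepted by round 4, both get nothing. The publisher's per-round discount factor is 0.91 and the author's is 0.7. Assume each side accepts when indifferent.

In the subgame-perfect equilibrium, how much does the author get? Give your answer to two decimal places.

61.07

Round 4 (the author proposes): rejection yields 0 for the publisher; the author offers 0 and keeps 120.
Round 3 (the publisher proposes): the author can get 120 next round, worth 0.7 × 120 = 84 now; the publisher offers that and keeps 36.
Round 2 (the author proposes): the publisher can get 36 next round, worth 0.91 × 36 = 32.76 now. The author offers 32.76 and keeps 120 − 32.76 = 87.24.
Round 1 (the publisher proposes): the author can get 87.24 next round, worth 0.7 × 87.24 = 61.068 now, so the publisher offers 61.068, keeping 58.932.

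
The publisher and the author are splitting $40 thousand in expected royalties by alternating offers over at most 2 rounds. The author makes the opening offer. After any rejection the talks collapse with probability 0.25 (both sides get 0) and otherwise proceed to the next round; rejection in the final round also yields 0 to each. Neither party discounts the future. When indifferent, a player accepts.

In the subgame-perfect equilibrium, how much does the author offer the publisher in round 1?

30

Round 2 (the publisher proposes): the author will accept anything ≥ 0, so the publisher offers 0 and keeps 40.
Round 1 (the author proposes): rejecting gives the publisher an expected 0.75 × 40 = 30, so the author offers 30, keeping 10.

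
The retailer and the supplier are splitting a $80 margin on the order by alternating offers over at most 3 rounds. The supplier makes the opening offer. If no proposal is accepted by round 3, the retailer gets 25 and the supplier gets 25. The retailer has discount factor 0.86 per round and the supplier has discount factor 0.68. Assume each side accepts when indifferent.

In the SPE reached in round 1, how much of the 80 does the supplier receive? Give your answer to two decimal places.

Work backward from the last round.
Round 3 (the supplier proposes): the retailer gets 25 if talks fail, so the supplier offers 25 and keeps 55.
Round 2 (the retailer proposes): the supplier can get 55 next round, worth 0.68 × 55 = 37.4 now, so the retailer offers 37.4, keeping 42.6.
Round 1 (the supplier proposes): the retailer can get 42.6 next round, worth 0.86 × 42.6 = 36.636 now. The supplier offers 36.636 and keeps 80 − 36.636 = 43.364.

43.36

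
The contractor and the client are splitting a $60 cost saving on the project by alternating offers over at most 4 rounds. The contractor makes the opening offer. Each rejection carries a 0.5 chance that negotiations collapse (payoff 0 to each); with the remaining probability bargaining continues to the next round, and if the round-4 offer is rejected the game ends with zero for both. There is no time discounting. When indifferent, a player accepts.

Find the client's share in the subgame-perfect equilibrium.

Round 4 (the client proposes): rejection yields 0 for the contractor; the client offers 0 and keeps 60.
Round 3 (the contractor proposes): rejecting gives the client an expected 0.5 × 60 = 30; the contractor offers that and keeps 30.
Round 2 (the client proposes): rejecting gives the contractor an expected 0.5 × 30 = 15. The client offers 15 and keeps 60 − 15 = 45.
Round 1 (the contractor proposes): rejecting gives the client an expected 0.5 × 45 = 22.5, so the contractor offers 22.5, keeping 37.5.

22.5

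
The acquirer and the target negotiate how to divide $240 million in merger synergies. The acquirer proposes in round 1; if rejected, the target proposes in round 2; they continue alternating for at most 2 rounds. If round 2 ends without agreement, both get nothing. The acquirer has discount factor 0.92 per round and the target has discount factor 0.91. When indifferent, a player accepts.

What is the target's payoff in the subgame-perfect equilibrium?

218.4

Round 2 (the target proposes): the acquirer will accept anything ≥ 0, so the target offers 0 and keeps 240.
Round 1 (the acquirer proposes): the target can get 240 next round, worth 0.91 × 240 = 218.4 now; the acquirer offers that and keeps 21.6.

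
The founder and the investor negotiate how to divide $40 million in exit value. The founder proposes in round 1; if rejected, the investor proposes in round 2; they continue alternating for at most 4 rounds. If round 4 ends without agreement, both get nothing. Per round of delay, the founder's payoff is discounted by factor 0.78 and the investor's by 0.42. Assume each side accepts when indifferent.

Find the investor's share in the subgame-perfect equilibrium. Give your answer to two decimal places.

Work backward from the last round.
Round 4 (the investor proposes): rejection yields 0 for the founder; the investor offers 0 and keeps 40.
Round 3 (the founder proposes): the investor can get 40 next round, worth 0.42 × 40 = 16.8 now, so the founder offers 16.8, keeping 23.2.
Round 2 (the investor proposes): the founder can get 23.2 next round, worth 0.78 × 23.2 = 18.096 now; the investor offers that and keeps 21.904.
Round 1 (the founder proposes): the investor can get 21.904 next round, worth 0.42 × 21.904 = 9.19968 now, so the founder offers 9.19968, keeping 30.80032.

9.20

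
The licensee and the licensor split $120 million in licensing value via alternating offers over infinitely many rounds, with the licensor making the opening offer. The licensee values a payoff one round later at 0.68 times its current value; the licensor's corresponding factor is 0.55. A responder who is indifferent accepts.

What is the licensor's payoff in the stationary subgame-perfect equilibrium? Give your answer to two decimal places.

61.34

Let x be the licensor's share when the licensor proposes and y be the licensee's share when the licensee proposes.
The licensee accepts iff offered ≥ 0.68·y, so x = 120 − 0.68y. Symmetrically y = 120 − 0.55x.
Substituting: x = 120 − 0.68(120 − 0.55x), giving x(1 − 0.55·0.68) = 120(1 − 0.68).
So x = 120 × 0.32 / 0.626 ≈ 61.3419, and the licensee receives 120 − x ≈ 58.6581.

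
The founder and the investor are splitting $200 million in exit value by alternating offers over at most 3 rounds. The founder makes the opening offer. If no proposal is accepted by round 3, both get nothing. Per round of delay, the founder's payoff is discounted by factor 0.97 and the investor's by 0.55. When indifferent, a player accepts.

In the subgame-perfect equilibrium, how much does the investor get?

3.3

Round 3 (the founder proposes): the investor will accept anything ≥ 0, so the founder offers 0 and keeps 200.
Round 2 (the investor proposes): the founder can get 200 next round, worth 0.97 × 200 = 194 now; the investor offers that and keeps 6.
Round 1 (the founder proposes): the investor can get 6 next round, worth 0.55 × 6 = 3.3 now; the founder offers that and keeps 196.7.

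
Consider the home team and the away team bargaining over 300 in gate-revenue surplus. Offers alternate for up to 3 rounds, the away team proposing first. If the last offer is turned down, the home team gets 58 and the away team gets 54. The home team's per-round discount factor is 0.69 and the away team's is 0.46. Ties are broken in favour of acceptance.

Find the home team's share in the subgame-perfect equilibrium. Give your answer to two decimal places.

130.19

Round 3 (the away team proposes): the home team gets 58 if talks fail, so the away team offers 58 and keeps 242.
Round 2 (the home team proposes): the away team can get 242 next round, worth 0.46 × 242 = 111.32 now; the home team offers that and keeps 188.68.
Round 1 (the away team proposes): the home team can get 188.68 next round, worth 0.69 × 188.68 = 130.1892 now; the away team offers that and keeps 169.8108.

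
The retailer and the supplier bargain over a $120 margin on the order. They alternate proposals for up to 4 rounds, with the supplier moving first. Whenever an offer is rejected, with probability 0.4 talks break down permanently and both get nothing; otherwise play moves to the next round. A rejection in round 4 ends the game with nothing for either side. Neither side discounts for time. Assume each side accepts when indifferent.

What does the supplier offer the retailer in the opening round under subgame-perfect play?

54.72

Round 4 (the retailer proposes): the supplier will accept anything ≥ 0, so the retailer offers 0 and keeps 120.
Round 3 (the supplier proposes): rejecting gives the retailer an expected 0.6 × 120 = 72, so the supplier offers 72, keeping 48.
Round 2 (the retailer proposes): rejecting gives the supplier an expected 0.6 × 48 = 28.8. The retailer offers 28.8 and keeps 120 − 28.8 = 91.2.
Round 1 (the supplier proposes): rejecting gives the retailer an expected 0.6 × 91.2 = 54.72. The supplier offers 54.72 and keeps 120 − 54.72 = 65.28.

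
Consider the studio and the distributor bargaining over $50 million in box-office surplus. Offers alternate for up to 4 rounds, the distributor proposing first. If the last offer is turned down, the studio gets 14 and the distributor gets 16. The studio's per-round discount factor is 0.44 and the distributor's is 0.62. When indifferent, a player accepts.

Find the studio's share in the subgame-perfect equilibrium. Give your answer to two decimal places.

Round 4 (the studio proposes): the distributor gets 16 if talks fail, so the studio offers 16 and keeps 34.
Round 3 (the distributor proposes): the studio can get 34 next round, worth 0.44 × 34 = 14.96 now; the distributor offers that and keeps 35.04.
Round 2 (the studio proposes): the distributor can get 35.04 next round, worth 0.62 × 35.04 = 21.7248 now, so the studio offers 21.7248, keeping 28.2752.
Round 1 (the distributor proposes): the studio can get 28.2752 next round, worth 0.44 × 28.2752 = 12.441088 now, so the distributor offers 12.441088, keeping 37.558912.

12.44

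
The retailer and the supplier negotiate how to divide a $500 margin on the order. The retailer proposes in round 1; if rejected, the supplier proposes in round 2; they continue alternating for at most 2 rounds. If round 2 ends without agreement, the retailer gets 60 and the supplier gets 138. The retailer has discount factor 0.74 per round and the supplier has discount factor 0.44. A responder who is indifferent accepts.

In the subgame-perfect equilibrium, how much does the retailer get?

306.4

Round 2 (the supplier proposes): the retailer gets 60 if talks fail, so the supplier offers 60 and keeps 440.
Round 1 (the retailer proposes): the supplier can get 440 next round, worth 0.44 × 440 = 193.6 now; the retailer offers that and keeps 306.4.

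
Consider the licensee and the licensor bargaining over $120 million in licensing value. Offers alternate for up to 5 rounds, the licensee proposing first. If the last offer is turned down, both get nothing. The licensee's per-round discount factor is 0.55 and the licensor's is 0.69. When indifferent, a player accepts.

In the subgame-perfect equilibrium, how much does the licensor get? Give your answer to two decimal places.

Round 5 (the licensee proposes): the licensor will accept anything ≥ 0, so the licensee offers 0 and keeps 120.
Round 4 (the licensor proposes): the licensee can get 120 next round, worth 0.55 × 120 = 66 now, so the licensor offers 66, keeping 54.
Round 3 (the licensee proposes): the licensor can get 54 next round, worth 0.69 × 54 = 37.26 now; the licensee offers that and keeps 82.74.
Round 2 (the licensor proposes): the licensee can get 82.74 next round, worth 0.55 × 82.74 = 45.507 now, so the licensor offers 45.507, keeping 74.493.
Round 1 (the licensee proposes): the licensor can get 74.493 next round, worth 0.69 × 74.493 = 51.40017 now, so the licensee offers 51.40017, keeping 68.59983.

51.40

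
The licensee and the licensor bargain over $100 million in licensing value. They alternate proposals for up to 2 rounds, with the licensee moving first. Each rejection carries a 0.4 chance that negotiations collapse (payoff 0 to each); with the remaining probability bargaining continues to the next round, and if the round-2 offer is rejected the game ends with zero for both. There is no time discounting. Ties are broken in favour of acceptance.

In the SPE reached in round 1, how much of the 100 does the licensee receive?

Round 2 (the licensor proposes): rejection yields 0 for the licensee; the licensor offers 0 and keeps 100.
Round 1 (the licensee proposes): rejecting gives the licensor an expected 0.6 × 100 = 60, so the licensee offers 60, keeping 40.

40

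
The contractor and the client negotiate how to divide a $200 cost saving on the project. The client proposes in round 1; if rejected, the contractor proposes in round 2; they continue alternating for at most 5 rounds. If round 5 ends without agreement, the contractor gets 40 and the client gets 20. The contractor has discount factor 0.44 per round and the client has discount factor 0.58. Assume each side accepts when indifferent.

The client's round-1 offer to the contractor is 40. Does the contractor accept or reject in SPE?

Work out the contractor's continuation value if the offer is rejected.
Round 5 (the client proposes): the contractor gets 40 if talks fail, so the client offers 40 and keeps 160.
Round 4 (the contractor proposes): the client can get 160 next round, worth 0.58 × 160 = 92.8 now. The contractor offers 92.8 and keeps 200 − 92.8 = 107.2.
Round 3 (the client proposes): the contractor can get 107.2 next round, worth 0.44 × 107.2 = 47.168 now, so the client offers 47.168, keeping 152.832.
Round 2 (the contractor proposes): the client can get 152.832 next round, worth 0.58 × 152.832 = 88.64256 now; the contractor offers that and keeps 111.35744.
So by rejecting in round 1, the contractor gets 111.35744 next round, worth 0.44 × 111.35744 = 48.9972736 now.
Offer 40 < 48.9972736, so the contractor rejects.

Reject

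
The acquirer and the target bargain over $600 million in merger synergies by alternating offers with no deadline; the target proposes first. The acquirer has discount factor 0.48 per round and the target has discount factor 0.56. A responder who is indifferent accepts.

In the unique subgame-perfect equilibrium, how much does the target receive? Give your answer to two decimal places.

426.70

When the target proposes, the acquirer accepts any offer worth at least 0.48 times what the acquirer would get by proposing next round; and vice versa.
This gives x = 600 − 0.48y and y = 600 − 0.56x, where x and y are each side's share when it proposes.
Hence (1 − 0.48·0.56)x = 600(1 − 0.48), i.e. 0.7312·x = 312.
x ≈ 426.6958; the acquirer's share is 600 − x ≈ 173.3042.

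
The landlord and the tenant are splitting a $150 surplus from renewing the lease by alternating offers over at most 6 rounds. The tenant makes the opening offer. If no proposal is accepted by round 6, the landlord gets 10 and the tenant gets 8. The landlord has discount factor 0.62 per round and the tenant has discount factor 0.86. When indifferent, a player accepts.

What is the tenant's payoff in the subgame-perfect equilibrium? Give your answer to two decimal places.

Round 6 (the landlord proposes): the tenant gets 8 if talks fail, so the landlord offers 8 and keeps 142.
Round 5 (the tenant proposes): the landlord can get 142 next round, worth 0.62 × 142 = 88.04 now. The tenant offers 88.04 and keeps 150 − 88.04 = 61.96.
Round 4 (the landlord proposes): the tenant can get 61.96 next round, worth 0.86 × 61.96 = 53.2856 now. The landlord offers 53.2856 and keeps 150 − 53.2856 = 96.7144.
Round 3 (the tenant proposes): the landlord can get 96.7144 next round, worth 0.62 × 96.7144 = 59.962928 now; the tenant offers that and keeps 90.037072.
Round 2 (the landlord proposes): the tenant can get 90.037072 next round, worth 0.86 × 90.037072 = 77.43188192 now, so the landlord offers 77.43188192, keeping 72.56811808.
Round 1 (the tenant proposes): the landlord can get 72.56811808 next round, worth 0.62 × 72.56811808 = 44.9922332096 now. The tenant offers 44.9922332096 and keeps 150 − 44.9922332096 = 105.0077667904.

105.01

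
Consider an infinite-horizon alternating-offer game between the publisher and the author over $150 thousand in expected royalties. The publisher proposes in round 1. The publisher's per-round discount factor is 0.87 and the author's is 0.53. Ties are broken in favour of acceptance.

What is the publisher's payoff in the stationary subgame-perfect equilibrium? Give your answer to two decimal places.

Let x be the publisher's share when the publisher proposes and y be the author's share when the author proposes.
The author accepts iff offered ≥ 0.53·y, so x = 150 − 0.53y. Symmetrically y = 150 − 0.87x.
Substituting: x = 150 − 0.53(150 − 0.87x), giving x(1 − 0.87·0.53) = 150(1 − 0.53).
So x = 150 × 0.47 / 0.5389 ≈ 130.8220, and the author receives 150 − x ≈ 19.1780.

130.82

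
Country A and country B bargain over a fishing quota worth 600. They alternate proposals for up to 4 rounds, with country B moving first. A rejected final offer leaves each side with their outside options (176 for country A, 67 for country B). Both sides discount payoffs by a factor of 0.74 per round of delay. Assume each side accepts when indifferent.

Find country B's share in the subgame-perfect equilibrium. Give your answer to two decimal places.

Round 4 (country A proposes): country B gets 67 if talks fail, so country A offers 67 and keeps 533.
Round 3 (country B proposes): country A can get 533 next round, worth 0.74 × 533 = 394.42 now; country B offers that and keeps 205.58.
Round 2 (country A proposes): country B can get 205.58 next round, worth 0.74 × 205.58 = 152.1292 now; country A offers that and keeps 447.8708.
Round 1 (country B proposes): country A can get 447.8708 next round, worth 0.74 × 447.8708 = 331.424392 now; country B offers that and keeps 268.575608.

268.58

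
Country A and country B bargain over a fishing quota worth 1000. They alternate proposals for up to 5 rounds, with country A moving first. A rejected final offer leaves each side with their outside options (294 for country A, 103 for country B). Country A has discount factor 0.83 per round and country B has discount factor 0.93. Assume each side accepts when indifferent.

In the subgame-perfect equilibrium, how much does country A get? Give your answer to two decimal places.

Round 5 (country A proposes): country B gets 103 if talks fail, so country A offers 103 and keeps 897.
Round 4 (country B proposes): country A can get 897 next round, worth 0.83 × 897 = 744.51 now, so country B offers 744.51, keeping 255.49.
Round 3 (country A proposes): country B can get 255.49 next round, worth 0.93 × 255.49 = 237.6057 now. Country A offers 237.6057 and keeps 1000 − 237.6057 = 762.3943.
Round 2 (country B proposes): country A can get 762.3943 next round, worth 0.83 × 762.3943 = 632.787269 now; country B offers that and keeps 367.212731.
Round 1 (country A proposes): country B can get 367.212731 next round, worth 0.93 × 367.212731 = 341.50783983 now, so country A offers 341.50783983, keeping 658.49216017.

658.49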